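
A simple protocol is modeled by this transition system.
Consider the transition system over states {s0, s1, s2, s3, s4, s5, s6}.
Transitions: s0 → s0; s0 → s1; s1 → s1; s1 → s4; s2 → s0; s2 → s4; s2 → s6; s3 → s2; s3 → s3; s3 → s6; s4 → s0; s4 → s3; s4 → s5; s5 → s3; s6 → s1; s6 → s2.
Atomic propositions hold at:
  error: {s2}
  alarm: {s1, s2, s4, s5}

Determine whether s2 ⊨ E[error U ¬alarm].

Sat(¬alarm) = {s0, s3, s6}
E[error U ¬alarm]: least fixpoint, start Z0 = Sat(¬alarm) = {s0, s3, s6}, add states in Sat(error) with some successor in Z. Z1 = {s0, s2, s3, s6}; fixed.
Sat(E[error U ¬alarm]) = {s0, s2, s3, s6}
s2 ∈ Sat(E[error U ¬alarm]) = {s0, s2, s3, s6}, so the formula holds at s2.

Yes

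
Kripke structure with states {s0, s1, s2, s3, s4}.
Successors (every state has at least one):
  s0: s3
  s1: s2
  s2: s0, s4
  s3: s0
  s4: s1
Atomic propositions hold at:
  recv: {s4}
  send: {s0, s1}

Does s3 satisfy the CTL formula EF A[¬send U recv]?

Sat(¬send) = {s2, s3, s4}
A[¬send U recv]: least fixpoint, start Z0 = Sat(recv) = {s4}, add states in Sat(¬send) with every successor in Z. Already a fixed point.
Sat(A[¬send U recv]) = {s4}
EF A[¬send U recv]: least fixpoint, start Z0 = {s4}, add states with some successor in Z. Z1 = {s2, s4}; Z2 = {s1, s2, s4}; fixed.
Sat(EF A[¬send U recv]) = {s1, s2, s4}
s3 ∉ Sat(EF A[¬send U recv]) = {s1, s2, s4}, so the formula does not hold at s3.

No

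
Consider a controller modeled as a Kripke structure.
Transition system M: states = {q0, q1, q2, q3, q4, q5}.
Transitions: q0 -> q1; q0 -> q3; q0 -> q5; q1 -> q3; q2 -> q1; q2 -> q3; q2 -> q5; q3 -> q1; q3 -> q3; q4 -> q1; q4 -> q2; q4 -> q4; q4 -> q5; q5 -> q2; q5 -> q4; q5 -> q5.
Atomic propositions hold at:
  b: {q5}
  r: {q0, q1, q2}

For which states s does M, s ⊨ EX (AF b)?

{q0, q2, q4, q5}

AF b: least fixpoint, start Z0 = {q5}, add states with every successor in Z. Already a fixed point.
Sat(AF b) = {q5}
Sat(EX (AF b)) = {s : some successor in {q5}} = {q0, q2, q4, q5}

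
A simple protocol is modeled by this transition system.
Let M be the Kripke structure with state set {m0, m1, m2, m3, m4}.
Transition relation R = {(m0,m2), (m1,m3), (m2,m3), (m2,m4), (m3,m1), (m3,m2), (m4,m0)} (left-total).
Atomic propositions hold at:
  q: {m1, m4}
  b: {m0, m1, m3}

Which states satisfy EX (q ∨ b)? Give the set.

{m1, m2, m3, m4}

Sat(q ∨ b) = {m0, m1, m3, m4}
Sat(EX (q ∨ b)) = {s : some successor in {m0, m1, m3, m4}} = {m1, m2, m3, m4}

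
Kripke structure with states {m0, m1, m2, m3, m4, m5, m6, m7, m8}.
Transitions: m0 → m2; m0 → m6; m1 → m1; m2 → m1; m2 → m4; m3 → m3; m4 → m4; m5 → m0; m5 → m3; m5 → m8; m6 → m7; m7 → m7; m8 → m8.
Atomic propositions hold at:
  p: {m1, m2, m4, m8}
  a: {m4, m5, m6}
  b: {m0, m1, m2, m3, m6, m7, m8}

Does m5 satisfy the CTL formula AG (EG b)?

No

EG b: greatest fixpoint, start Z0 = {m0, m1, m2, m3, m6, m7, m8}, keep only states in Sat with some successor in Z. Already a fixed point.
Sat(EG b) = {m0, m1, m2, m3, m6, m7, m8}
AG (EG b): greatest fixpoint, start Z0 = {m0, m1, m2, m3, m6, m7, m8}, keep only states in Sat with every successor in Z. Z1 = {m0, m1, m3, m6, m7, m8}; Z2 = {m1, m3, m6, m7, m8}; fixed.
Sat(AG (EG b)) = {m1, m3, m6, m7, m8}
m5 ∉ Sat(AG (EG b)) = {m1, m3, m6, m7, m8}, so the formula does not hold at m5.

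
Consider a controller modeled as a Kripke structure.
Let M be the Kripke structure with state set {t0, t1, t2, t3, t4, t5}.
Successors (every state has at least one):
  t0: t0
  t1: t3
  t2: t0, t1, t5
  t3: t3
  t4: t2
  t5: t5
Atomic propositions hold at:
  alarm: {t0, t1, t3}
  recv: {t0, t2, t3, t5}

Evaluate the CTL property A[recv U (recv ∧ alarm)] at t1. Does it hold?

Sat(recv ∧ alarm) = {t0, t3}
A[recv U (recv ∧ alarm)]: least fixpoint, start Z0 = Sat((recv ∧ alarm)) = {t0, t3}, add states in Sat(recv) with every successor in Z. Already a fixed point.
Sat(A[recv U (recv ∧ alarm)]) = {t0, t3}
t1 ∉ Sat(A[recv U (recv ∧ alarm)]) = {t0, t3}, so the formula does not hold at t1.

No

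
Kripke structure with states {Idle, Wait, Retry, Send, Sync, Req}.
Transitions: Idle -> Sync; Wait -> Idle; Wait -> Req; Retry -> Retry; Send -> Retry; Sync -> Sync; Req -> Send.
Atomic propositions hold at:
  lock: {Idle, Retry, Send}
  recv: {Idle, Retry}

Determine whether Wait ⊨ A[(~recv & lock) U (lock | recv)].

No

Sat(~recv) = {Wait, Send, Sync, Req}
Sat(~recv & lock) = {Send}
Sat(lock | recv) = {Idle, Retry, Send}
A[(~recv & lock) U (lock | recv)]: least fixpoint, start Z0 = Sat((lock | recv)) = {Idle, Retry, Send}, add states in Sat(~recv & lock) with every successor in Z. Already a fixed point.
Sat(A[(~recv & lock) U (lock | recv)]) = {Idle, Retry, Send}
Wait ∉ Sat(A[(~recv & lock) U (lock | recv)]) = {Idle, Retry, Send}, so the formula does not hold at Wait.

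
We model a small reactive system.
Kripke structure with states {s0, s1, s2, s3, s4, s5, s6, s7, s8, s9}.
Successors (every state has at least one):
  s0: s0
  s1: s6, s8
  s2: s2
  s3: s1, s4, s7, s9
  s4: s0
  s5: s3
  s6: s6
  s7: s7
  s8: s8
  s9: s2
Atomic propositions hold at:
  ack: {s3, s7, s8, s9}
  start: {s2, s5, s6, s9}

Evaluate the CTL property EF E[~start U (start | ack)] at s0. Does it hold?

Sat(~start) = {s0, s1, s3, s4, s7, s8}
Sat(start | ack) = {s2, s3, s5, s6, s7, s8, s9}
E[~start U (start | ack)]: least fixpoint, start Z0 = Sat((start | ack)) = {s2, s3, s5, s6, s7, s8, s9}, add states in Sat(~start) with some successor in Z. Z1 = {s1, s2, s3, s5, s6, s7, s8, s9}; fixed.
Sat(E[~start U (start | ack)]) = {s1, s2, s3, s5, s6, s7, s8, s9}
EF E[~start U (start | ack)]: least fixpoint, start Z0 = {s1, s2, s3, s5, s6, s7, s8, s9}, add states with some successor in Z. Already a fixed point.
Sat(EF E[~start U (start | ack)]) = {s1, s2, s3, s5, s6, s7, s8, s9}
s0 ∉ Sat(EF E[~start U (start | ack)]) = {s1, s2, s3, s5, s6, s7, s8, s9}, so the formula does not hold at s0.

No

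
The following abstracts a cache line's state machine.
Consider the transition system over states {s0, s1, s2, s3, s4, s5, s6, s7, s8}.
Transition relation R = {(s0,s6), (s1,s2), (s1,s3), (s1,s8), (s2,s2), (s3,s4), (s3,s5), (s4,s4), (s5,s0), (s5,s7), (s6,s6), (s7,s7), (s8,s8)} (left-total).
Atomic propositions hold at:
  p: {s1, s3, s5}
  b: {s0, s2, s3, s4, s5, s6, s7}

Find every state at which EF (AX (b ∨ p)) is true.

{s0, s1, s2, s3, s4, s5, s6, s7}

Sat(b ∨ p) = {s0, s1, s2, s3, s4, s5, s6, s7}
Sat(AX (b ∨ p)) = {s : every successor in {s0, s1, s2, s3, s4, s5, s6, s7}} = {s0, s2, s3, s4, s5, s6, s7}
EF (AX (b ∨ p)): least fixpoint, start Z0 = {s0, s2, s3, s4, s5, s6, s7}, add states with some successor in Z. Z1 = {s0, s1, s2, s3, s4, s5, s6, s7}; fixed.
Sat(EF (AX (b ∨ p))) = {s0, s1, s2, s3, s4, s5, s6, s7}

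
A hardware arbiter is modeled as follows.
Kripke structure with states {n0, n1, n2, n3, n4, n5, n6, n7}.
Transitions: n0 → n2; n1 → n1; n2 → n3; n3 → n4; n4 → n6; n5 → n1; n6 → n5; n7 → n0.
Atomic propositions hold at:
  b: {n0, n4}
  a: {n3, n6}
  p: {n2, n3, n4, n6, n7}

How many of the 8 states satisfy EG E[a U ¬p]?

3

Sat(¬p) = {n0, n1, n5}
E[a U ¬p]: least fixpoint, start Z0 = Sat(¬p) = {n0, n1, n5}, add states in Sat(a) with some successor in Z. Z1 = {n0, n1, n5, n6}; fixed.
Sat(E[a U ¬p]) = {n0, n1, n5, n6}
EG E[a U ¬p]: greatest fixpoint, start Z0 = {n0, n1, n5, n6}, keep only states in Sat with some successor in Z. Z1 = {n1, n5, n6}; fixed.
Sat(EG E[a U ¬p]) = {n1, n5, n6}
|Sat(EG E[a U ¬p])| = |{n1, n5, n6}| = 3.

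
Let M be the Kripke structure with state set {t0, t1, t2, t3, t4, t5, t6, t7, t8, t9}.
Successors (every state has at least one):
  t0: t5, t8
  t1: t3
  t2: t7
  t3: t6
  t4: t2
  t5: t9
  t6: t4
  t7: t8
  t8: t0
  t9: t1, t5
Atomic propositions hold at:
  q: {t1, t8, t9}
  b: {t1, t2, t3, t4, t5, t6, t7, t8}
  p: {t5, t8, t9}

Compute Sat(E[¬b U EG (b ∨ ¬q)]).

Sat(¬b) = {t0, t9}
Sat(¬q) = {t0, t2, t3, t4, t5, t6, t7}
Sat(b ∨ ¬q) = {t0, t1, t2, t3, t4, t5, t6, t7, t8}
EG (b ∨ ¬q): greatest fixpoint, start Z0 = {t0, t1, t2, t3, t4, t5, t6, t7, t8}, keep only states in Sat with some successor in Z. Z1 = {t0, t1, t2, t3, t4, t6, t7, t8}; fixed.
Sat(EG (b ∨ ¬q)) = {t0, t1, t2, t3, t4, t6, t7, t8}
E[¬b U EG (b ∨ ¬q)]: least fixpoint, start Z0 = Sat(EG (b ∨ ¬q)) = {t0, t1, t2, t3, t4, t6, t7, t8}, add states in Sat(¬b) with some successor in Z. Z1 = {t0, t1, t2, t3, t4, t6, t7, t8, t9}; fixed.
Sat(E[¬b U EG (b ∨ ¬q)]) = {t0, t1, t2, t3, t4, t6, t7, t8, t9}

{t0, t1, t2, t3, t4, t6, t7, t8, t9}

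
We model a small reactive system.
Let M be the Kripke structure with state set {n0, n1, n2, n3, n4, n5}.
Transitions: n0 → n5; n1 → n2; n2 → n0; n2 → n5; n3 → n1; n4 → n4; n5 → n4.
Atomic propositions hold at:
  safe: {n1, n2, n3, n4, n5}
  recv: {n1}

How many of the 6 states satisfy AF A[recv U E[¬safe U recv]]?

2

Sat(¬safe) = {n0}
E[¬safe U recv]: least fixpoint, start Z0 = Sat(recv) = {n1}, add states in Sat(¬safe) with some successor in Z. Already a fixed point.
Sat(E[¬safe U recv]) = {n1}
A[recv U E[¬safe U recv]]: least fixpoint, start Z0 = Sat(E[¬safe U recv]) = {n1}, add states in Sat(recv) with every successor in Z. Already a fixed point.
Sat(A[recv U E[¬safe U recv]]) = {n1}
AF A[recv U E[¬safe U recv]]: least fixpoint, start Z0 = {n1}, add states with every successor in Z. Z1 = {n1, n3}; fixed.
Sat(AF A[recv U E[¬safe U recv]]) = {n1, n3}
|Sat(AF A[recv U E[¬safe U recv]])| = |{n1, n3}| = 2.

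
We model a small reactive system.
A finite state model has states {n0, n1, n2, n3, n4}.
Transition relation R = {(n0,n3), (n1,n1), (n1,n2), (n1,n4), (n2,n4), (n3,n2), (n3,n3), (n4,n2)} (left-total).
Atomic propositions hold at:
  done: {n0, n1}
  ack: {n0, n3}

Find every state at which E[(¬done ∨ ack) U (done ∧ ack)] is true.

Sat(¬done) = {n2, n3, n4}
Sat(¬done ∨ ack) = {n0, n2, n3, n4}
Sat(done ∧ ack) = {n0}
E[(¬done ∨ ack) U (done ∧ ack)]: least fixpoint, start Z0 = Sat((done ∧ ack)) = {n0}, add states in Sat(¬done ∨ ack) with some successor in Z. Already a fixed point.
Sat(E[(¬done ∨ ack) U (done ∧ ack)]) = {n0}

{n0}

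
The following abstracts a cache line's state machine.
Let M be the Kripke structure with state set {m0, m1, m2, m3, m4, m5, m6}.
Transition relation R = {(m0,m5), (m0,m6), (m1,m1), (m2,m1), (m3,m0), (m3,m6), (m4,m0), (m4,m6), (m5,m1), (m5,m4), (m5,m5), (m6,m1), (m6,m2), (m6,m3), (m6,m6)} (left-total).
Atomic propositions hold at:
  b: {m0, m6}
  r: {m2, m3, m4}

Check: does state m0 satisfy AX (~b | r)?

No

Sat(~b) = {m1, m2, m3, m4, m5}
Sat(~b | r) = {m1, m2, m3, m4, m5}
Sat(AX (~b | r)) = {s : every successor in {m1, m2, m3, m4, m5}} = {m1, m2, m5}
m0 ∉ Sat(AX (~b | r)) = {m1, m2, m5}, so the formula does not hold at m0.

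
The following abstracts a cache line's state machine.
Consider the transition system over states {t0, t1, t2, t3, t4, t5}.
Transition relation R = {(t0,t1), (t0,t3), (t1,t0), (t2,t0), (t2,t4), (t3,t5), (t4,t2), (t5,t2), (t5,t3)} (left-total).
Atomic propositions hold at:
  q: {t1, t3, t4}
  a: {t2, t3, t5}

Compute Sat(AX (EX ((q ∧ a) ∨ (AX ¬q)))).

Sat(q ∧ a) = {t3}
Sat(¬q) = {t0, t2, t5}
Sat(AX ¬q) = {s : every successor in {t0, t2, t5}} = {t1, t3, t4}
Sat((q ∧ a) ∨ (AX ¬q)) = {t1, t3, t4}
Sat(EX ((q ∧ a) ∨ (AX ¬q))) = {s : some successor in {t1, t3, t4}} = {t0, t2, t5}
Sat(AX (EX ((q ∧ a) ∨ (AX ¬q)))) = {s : every successor in {t0, t2, t5}} = {t1, t3, t4}

{t1, t3, t4}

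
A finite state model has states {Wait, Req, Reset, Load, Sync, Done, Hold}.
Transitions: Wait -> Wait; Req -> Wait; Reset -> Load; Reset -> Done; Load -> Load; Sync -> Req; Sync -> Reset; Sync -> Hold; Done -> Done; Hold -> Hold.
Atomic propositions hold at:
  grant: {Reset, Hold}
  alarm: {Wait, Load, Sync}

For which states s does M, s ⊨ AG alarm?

AG alarm: greatest fixpoint, start Z0 = {Wait, Load, Sync}, keep only states in Sat with every successor in Z. Z1 = {Wait, Load}; fixed.
Sat(AG alarm) = {Wait, Load}

{Wait, Load}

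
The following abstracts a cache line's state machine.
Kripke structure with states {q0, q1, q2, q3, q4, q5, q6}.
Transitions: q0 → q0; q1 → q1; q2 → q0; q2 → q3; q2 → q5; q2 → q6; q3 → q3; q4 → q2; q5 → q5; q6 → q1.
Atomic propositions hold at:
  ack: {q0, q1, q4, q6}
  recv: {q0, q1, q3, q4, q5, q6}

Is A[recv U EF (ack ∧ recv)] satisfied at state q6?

Sat(ack ∧ recv) = {q0, q1, q4, q6}
EF (ack ∧ recv): least fixpoint, start Z0 = {q0, q1, q4, q6}, add states with some successor in Z. Z1 = {q0, q1, q2, q4, q6}; fixed.
Sat(EF (ack ∧ recv)) = {q0, q1, q2, q4, q6}
A[recv U EF (ack ∧ recv)]: least fixpoint, start Z0 = Sat(EF (ack ∧ recv)) = {q0, q1, q2, q4, q6}, add states in Sat(recv) with every successor in Z. Already a fixed point.
Sat(A[recv U EF (ack ∧ recv)]) = {q0, q1, q2, q4, q6}
q6 ∈ Sat(A[recv U EF (ack ∧ recv)]) = {q0, q1, q2, q4, q6}, so the formula holds at q6.

Yes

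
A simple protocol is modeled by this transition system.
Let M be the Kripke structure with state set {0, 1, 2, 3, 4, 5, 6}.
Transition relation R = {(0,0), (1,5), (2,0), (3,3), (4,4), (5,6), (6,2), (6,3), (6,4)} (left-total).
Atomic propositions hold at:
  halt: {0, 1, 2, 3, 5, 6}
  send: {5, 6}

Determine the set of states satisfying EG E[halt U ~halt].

{1, 4, 5, 6}

Sat(~halt) = {4}
E[halt U ~halt]: least fixpoint, start Z0 = Sat(~halt) = {4}, add states in Sat(halt) with some successor in Z. Z1 = {4, 6}; Z2 = {4, 5, 6}; Z3 = {1, 4, 5, 6}; fixed.
Sat(E[halt U ~halt]) = {1, 4, 5, 6}
EG E[halt U ~halt]: greatest fixpoint, start Z0 = {1, 4, 5, 6}, keep only states in Sat with some successor in Z. Already a fixed point.
Sat(EG E[halt U ~halt]) = {1, 4, 5, 6}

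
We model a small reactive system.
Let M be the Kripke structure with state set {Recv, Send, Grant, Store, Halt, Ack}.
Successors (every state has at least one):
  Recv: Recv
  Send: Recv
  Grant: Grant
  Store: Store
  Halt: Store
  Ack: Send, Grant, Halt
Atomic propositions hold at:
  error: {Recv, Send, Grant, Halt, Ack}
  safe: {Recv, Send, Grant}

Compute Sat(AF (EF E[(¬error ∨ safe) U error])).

{Recv, Send, Grant, Halt, Ack}

Sat(¬error) = {Store}
Sat(¬error ∨ safe) = {Recv, Send, Grant, Store}
E[(¬error ∨ safe) U error]: least fixpoint, start Z0 = Sat(error) = {Recv, Send, Grant, Halt, Ack}, add states in Sat(¬error ∨ safe) with some successor in Z. Already a fixed point.
Sat(E[(¬error ∨ safe) U error]) = {Recv, Send, Grant, Halt, Ack}
EF E[(¬error ∨ safe) U error]: least fixpoint, start Z0 = {Recv, Send, Grant, Halt, Ack}, add states with some successor in Z. Already a fixed point.
Sat(EF E[(¬error ∨ safe) U error]) = {Recv, Send, Grant, Halt, Ack}
AF (EF E[(¬error ∨ safe) U error]): least fixpoint, start Z0 = {Recv, Send, Grant, Halt, Ack}, add states with every successor in Z. Already a fixed point.
Sat(AF (EF E[(¬error ∨ safe) U error])) = {Recv, Send, Grant, Halt, Ack}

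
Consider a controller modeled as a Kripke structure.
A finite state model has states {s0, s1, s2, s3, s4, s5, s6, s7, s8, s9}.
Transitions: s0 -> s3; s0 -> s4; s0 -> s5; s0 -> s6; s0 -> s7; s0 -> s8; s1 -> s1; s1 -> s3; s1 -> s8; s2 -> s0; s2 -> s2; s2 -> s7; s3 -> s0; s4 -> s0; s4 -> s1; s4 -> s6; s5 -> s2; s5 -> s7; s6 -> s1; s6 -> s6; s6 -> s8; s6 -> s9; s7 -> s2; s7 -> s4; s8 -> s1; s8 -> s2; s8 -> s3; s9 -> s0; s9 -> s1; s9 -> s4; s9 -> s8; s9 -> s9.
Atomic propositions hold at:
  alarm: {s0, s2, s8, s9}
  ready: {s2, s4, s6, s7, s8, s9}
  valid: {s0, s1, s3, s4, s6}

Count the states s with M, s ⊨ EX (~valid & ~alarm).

Sat(~valid) = {s2, s5, s7, s8, s9}
Sat(~alarm) = {s1, s3, s4, s5, s6, s7}
Sat(~valid & ~alarm) = {s5, s7}
Sat(EX (~valid & ~alarm)) = {s : some successor in {s5, s7}} = {s0, s2, s5}
|Sat(EX (~valid & ~alarm))| = |{s0, s2, s5}| = 3.

3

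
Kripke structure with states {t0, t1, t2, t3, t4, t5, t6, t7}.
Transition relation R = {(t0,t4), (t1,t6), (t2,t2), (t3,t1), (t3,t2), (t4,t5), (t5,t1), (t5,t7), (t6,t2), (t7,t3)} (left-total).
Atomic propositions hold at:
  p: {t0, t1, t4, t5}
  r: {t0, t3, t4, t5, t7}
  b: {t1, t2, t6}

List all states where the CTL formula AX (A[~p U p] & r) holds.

{t0, t4}

Sat(~p) = {t2, t3, t6, t7}
A[~p U p]: least fixpoint, start Z0 = Sat(p) = {t0, t1, t4, t5}, add states in Sat(~p) with every successor in Z. Already a fixed point.
Sat(A[~p U p]) = {t0, t1, t4, t5}
Sat(A[~p U p] & r) = {t0, t4, t5}
Sat(AX (A[~p U p] & r)) = {s : every successor in {t0, t4, t5}} = {t0, t4}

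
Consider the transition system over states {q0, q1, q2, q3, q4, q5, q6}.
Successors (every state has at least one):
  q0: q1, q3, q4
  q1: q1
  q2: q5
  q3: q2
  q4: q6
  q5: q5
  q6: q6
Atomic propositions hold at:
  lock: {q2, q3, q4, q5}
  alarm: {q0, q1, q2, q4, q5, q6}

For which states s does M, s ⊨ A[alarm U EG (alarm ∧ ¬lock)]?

Sat(¬lock) = {q0, q1, q6}
Sat(alarm ∧ ¬lock) = {q0, q1, q6}
EG (alarm ∧ ¬lock): greatest fixpoint, start Z0 = {q0, q1, q6}, keep only states in Sat with some successor in Z. Already a fixed point.
Sat(EG (alarm ∧ ¬lock)) = {q0, q1, q6}
A[alarm U EG (alarm ∧ ¬lock)]: least fixpoint, start Z0 = Sat(EG (alarm ∧ ¬lock)) = {q0, q1, q6}, add states in Sat(alarm) with every successor in Z. Z1 = {q0, q1, q4, q6}; fixed.
Sat(A[alarm U EG (alarm ∧ ¬lock)]) = {q0, q1, q4, q6}

{q0, q1, q4, q6}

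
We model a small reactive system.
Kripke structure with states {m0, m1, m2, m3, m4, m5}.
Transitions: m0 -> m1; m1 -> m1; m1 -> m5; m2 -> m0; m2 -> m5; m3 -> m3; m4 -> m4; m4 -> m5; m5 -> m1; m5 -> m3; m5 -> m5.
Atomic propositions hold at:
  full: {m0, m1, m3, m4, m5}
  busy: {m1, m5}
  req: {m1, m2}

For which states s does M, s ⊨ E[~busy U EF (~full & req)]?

{m2}

Sat(~busy) = {m0, m2, m3, m4}
Sat(~full) = {m2}
Sat(~full & req) = {m2}
EF (~full & req): least fixpoint, start Z0 = {m2}, add states with some successor in Z. Already a fixed point.
Sat(EF (~full & req)) = {m2}
E[~busy U EF (~full & req)]: least fixpoint, start Z0 = Sat(EF (~full & req)) = {m2}, add states in Sat(~busy) with some successor in Z. Already a fixed point.
Sat(E[~busy U EF (~full & req)]) = {m2}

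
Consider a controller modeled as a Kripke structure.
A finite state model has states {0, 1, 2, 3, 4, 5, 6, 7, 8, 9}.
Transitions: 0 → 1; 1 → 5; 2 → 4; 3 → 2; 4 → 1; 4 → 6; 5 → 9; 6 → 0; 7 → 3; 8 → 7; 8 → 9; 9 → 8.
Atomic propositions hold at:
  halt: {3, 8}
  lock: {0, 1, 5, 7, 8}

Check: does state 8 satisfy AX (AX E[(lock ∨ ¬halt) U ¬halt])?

Sat(¬halt) = {0, 1, 2, 4, 5, 6, 7, 9}
Sat(lock ∨ ¬halt) = {0, 1, 2, 4, 5, 6, 7, 8, 9}
E[(lock ∨ ¬halt) U ¬halt]: least fixpoint, start Z0 = Sat(¬halt) = {0, 1, 2, 4, 5, 6, 7, 9}, add states in Sat(lock ∨ ¬halt) with some successor in Z. Z1 = {0, 1, 2, 4, 5, 6, 7, 8, 9}; fixed.
Sat(E[(lock ∨ ¬halt) U ¬halt]) = {0, 1, 2, 4, 5, 6, 7, 8, 9}
Sat(AX E[(lock ∨ ¬halt) U ¬halt]) = {s : every successor in {0, 1, 2, 4, 5, 6, 7, 8, 9}} = {0, 1, 2, 3, 4, 5, 6, 8, 9}
Sat(AX (AX E[(lock ∨ ¬halt) U ¬halt])) = {s : every successor in {0, 1, 2, 3, 4, 5, 6, 8, 9}} = {0, 1, 2, 3, 4, 5, 6, 7, 9}
8 ∉ Sat(AX (AX E[(lock ∨ ¬halt) U ¬halt])) = {0, 1, 2, 3, 4, 5, 6, 7, 9}, so the formula does not hold at 8.

No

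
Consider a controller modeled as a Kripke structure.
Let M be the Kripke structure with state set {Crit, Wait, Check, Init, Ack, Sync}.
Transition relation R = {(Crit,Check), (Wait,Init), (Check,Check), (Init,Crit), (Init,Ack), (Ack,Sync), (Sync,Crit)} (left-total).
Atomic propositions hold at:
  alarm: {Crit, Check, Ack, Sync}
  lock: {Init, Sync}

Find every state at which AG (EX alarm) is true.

Sat(EX alarm) = {s : some successor in {Crit, Check, Ack, Sync}} = {Crit, Check, Init, Ack, Sync}
AG (EX alarm): greatest fixpoint, start Z0 = {Crit, Check, Init, Ack, Sync}, keep only states in Sat with every successor in Z. Already a fixed point.
Sat(AG (EX alarm)) = {Crit, Check, Init, Ack, Sync}

{Crit, Check, Init, Ack, Sync}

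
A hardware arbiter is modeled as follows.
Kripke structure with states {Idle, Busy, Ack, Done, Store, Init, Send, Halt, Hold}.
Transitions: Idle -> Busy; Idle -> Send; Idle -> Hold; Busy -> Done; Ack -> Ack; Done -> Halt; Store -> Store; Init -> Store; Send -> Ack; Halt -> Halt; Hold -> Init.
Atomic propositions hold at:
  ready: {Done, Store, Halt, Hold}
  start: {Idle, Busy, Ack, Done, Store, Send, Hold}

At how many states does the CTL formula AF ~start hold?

5

Sat(~start) = {Init, Halt}
AF ~start: least fixpoint, start Z0 = {Init, Halt}, add states with every successor in Z. Z1 = {Done, Init, Halt, Hold}; Z2 = {Busy, Done, Init, Halt, Hold}; fixed.
Sat(AF ~start) = {Busy, Done, Init, Halt, Hold}
|Sat(AF ~start)| = |{Busy, Done, Init, Halt, Hold}| = 5.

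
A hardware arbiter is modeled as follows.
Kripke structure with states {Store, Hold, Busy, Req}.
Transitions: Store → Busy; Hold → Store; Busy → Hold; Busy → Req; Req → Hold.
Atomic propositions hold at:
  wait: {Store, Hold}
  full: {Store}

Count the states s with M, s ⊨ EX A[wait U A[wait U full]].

3

A[wait U full]: least fixpoint, start Z0 = Sat(full) = {Store}, add states in Sat(wait) with every successor in Z. Z1 = {Store, Hold}; fixed.
Sat(A[wait U full]) = {Store, Hold}
A[wait U A[wait U full]]: least fixpoint, start Z0 = Sat(A[wait U full]) = {Store, Hold}, add states in Sat(wait) with every successor in Z. Already a fixed point.
Sat(A[wait U A[wait U full]]) = {Store, Hold}
Sat(EX A[wait U A[wait U full]]) = {s : some successor in {Store, Hold}} = {Hold, Busy, Req}
|Sat(EX A[wait U A[wait U full]])| = |{Hold, Busy, Req}| = 3.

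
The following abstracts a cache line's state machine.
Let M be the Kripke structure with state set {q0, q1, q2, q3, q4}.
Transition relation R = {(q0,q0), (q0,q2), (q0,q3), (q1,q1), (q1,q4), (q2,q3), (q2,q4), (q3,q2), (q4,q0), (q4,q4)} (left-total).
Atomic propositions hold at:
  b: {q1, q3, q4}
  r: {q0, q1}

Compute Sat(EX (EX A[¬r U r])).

{q0, q1, q2, q4}

Sat(¬r) = {q2, q3, q4}
A[¬r U r]: least fixpoint, start Z0 = Sat(r) = {q0, q1}, add states in Sat(¬r) with every successor in Z. Already a fixed point.
Sat(A[¬r U r]) = {q0, q1}
Sat(EX A[¬r U r]) = {s : some successor in {q0, q1}} = {q0, q1, q4}
Sat(EX (EX A[¬r U r])) = {s : some successor in {q0, q1, q4}} = {q0, q1, q2, q4}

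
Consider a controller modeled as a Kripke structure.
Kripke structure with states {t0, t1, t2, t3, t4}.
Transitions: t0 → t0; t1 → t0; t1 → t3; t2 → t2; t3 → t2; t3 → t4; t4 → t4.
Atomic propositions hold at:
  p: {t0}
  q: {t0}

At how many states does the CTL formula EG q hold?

1

EG q: greatest fixpoint, start Z0 = {t0}, keep only states in Sat with some successor in Z. Already a fixed point.
Sat(EG q) = {t0}
|Sat(EG q)| = |{t0}| = 1.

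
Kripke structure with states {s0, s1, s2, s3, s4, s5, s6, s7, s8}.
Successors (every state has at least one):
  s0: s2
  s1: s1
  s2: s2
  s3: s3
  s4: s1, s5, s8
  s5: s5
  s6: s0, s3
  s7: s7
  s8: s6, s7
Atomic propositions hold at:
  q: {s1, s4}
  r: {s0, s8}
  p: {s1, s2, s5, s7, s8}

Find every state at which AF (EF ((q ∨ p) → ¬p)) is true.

{s0, s3, s4, s6, s8}

Sat(q ∨ p) = {s1, s2, s4, s5, s7, s8}
Sat(¬p) = {s0, s3, s4, s6}
Sat((q ∨ p) → ¬p) = {s0, s3, s4, s6}
EF ((q ∨ p) → ¬p): least fixpoint, start Z0 = {s0, s3, s4, s6}, add states with some successor in Z. Z1 = {s0, s3, s4, s6, s8}; fixed.
Sat(EF ((q ∨ p) → ¬p)) = {s0, s3, s4, s6, s8}
AF (EF ((q ∨ p) → ¬p)): least fixpoint, start Z0 = {s0, s3, s4, s6, s8}, add states with every successor in Z. Already a fixed point.
Sat(AF (EF ((q ∨ p) → ¬p))) = {s0, s3, s4, s6, s8}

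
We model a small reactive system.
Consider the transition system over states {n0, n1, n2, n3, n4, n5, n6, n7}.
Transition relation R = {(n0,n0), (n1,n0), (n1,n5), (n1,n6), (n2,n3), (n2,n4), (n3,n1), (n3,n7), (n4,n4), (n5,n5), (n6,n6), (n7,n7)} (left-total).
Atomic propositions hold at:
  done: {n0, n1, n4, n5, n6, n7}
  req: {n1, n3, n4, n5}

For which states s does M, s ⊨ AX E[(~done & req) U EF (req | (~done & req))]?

{n2, n4, n5}

Sat(~done) = {n2, n3}
Sat(~done & req) = {n3}
Sat(req | (~done & req)) = {n1, n3, n4, n5}
EF (req | (~done & req)): least fixpoint, start Z0 = {n1, n3, n4, n5}, add states with some successor in Z. Z1 = {n1, n2, n3, n4, n5}; fixed.
Sat(EF (req | (~done & req))) = {n1, n2, n3, n4, n5}
E[(~done & req) U EF (req | (~done & req))]: least fixpoint, start Z0 = Sat(EF (req | (~done & req))) = {n1, n2, n3, n4, n5}, add states in Sat(~done & req) with some successor in Z. Already a fixed point.
Sat(E[(~done & req) U EF (req | (~done & req))]) = {n1, n2, n3, n4, n5}
Sat(AX E[(~done & req) U EF (req | (~done & req))]) = {s : every successor in {n1, n2, n3, n4, n5}} = {n2, n4, n5}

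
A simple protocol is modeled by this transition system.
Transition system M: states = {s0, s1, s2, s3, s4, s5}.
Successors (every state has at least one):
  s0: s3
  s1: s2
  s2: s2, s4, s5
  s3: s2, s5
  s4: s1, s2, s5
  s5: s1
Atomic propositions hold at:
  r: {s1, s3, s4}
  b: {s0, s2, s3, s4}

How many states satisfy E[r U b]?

5

E[r U b]: least fixpoint, start Z0 = Sat(b) = {s0, s2, s3, s4}, add states in Sat(r) with some successor in Z. Z1 = {s0, s1, s2, s3, s4}; fixed.
Sat(E[r U b]) = {s0, s1, s2, s3, s4}
|Sat(E[r U b])| = |{s0, s1, s2, s3, s4}| = 5.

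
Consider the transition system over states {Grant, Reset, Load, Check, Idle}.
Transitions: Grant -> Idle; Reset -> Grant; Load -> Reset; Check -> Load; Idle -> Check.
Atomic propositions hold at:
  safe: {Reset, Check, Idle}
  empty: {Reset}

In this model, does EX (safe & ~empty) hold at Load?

No

Sat(~empty) = {Grant, Load, Check, Idle}
Sat(safe & ~empty) = {Check, Idle}
Sat(EX (safe & ~empty)) = {s : some successor in {Check, Idle}} = {Grant, Idle}
Load ∉ Sat(EX (safe & ~empty)) = {Grant, Idle}, so the formula does not hold at Load.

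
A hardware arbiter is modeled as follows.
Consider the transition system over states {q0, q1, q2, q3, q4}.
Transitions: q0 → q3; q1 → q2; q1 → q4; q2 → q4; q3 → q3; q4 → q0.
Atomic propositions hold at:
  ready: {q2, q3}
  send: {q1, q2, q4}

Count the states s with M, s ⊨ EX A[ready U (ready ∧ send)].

1

Sat(ready ∧ send) = {q2}
A[ready U (ready ∧ send)]: least fixpoint, start Z0 = Sat((ready ∧ send)) = {q2}, add states in Sat(ready) with every successor in Z. Already a fixed point.
Sat(A[ready U (ready ∧ send)]) = {q2}
Sat(EX A[ready U (ready ∧ send)]) = {s : some successor in {q2}} = {q1}
|Sat(EX A[ready U (ready ∧ send)])| = |{q1}| = 1.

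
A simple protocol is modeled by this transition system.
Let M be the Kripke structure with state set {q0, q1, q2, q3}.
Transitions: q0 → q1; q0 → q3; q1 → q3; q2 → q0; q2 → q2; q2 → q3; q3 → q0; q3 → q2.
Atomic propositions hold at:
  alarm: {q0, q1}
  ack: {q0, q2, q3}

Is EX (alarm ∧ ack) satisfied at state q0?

No

Sat(alarm ∧ ack) = {q0}
Sat(EX (alarm ∧ ack)) = {s : some successor in {q0}} = {q2, q3}
q0 ∉ Sat(EX (alarm ∧ ack)) = {q2, q3}, so the formula does not hold at q0.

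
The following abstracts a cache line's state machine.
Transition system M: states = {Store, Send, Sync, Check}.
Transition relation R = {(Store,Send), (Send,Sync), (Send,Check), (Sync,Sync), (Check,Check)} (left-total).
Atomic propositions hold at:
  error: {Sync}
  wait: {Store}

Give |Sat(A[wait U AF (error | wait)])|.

2

Sat(error | wait) = {Store, Sync}
AF (error | wait): least fixpoint, start Z0 = {Store, Sync}, add states with every successor in Z. Already a fixed point.
Sat(AF (error | wait)) = {Store, Sync}
A[wait U AF (error | wait)]: least fixpoint, start Z0 = Sat(AF (error | wait)) = {Store, Sync}, add states in Sat(wait) with every successor in Z. Already a fixed point.
Sat(A[wait U AF (error | wait)]) = {Store, Sync}
|Sat(A[wait U AF (error | wait)])| = |{Store, Sync}| = 2.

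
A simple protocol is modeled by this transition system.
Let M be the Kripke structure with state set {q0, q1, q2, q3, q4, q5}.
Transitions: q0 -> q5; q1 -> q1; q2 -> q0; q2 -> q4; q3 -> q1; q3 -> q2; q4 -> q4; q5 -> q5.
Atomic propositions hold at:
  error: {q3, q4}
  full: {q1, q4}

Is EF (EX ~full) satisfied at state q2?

Yes

Sat(~full) = {q0, q2, q3, q5}
Sat(EX ~full) = {s : some successor in {q0, q2, q3, q5}} = {q0, q2, q3, q5}
EF (EX ~full): least fixpoint, start Z0 = {q0, q2, q3, q5}, add states with some successor in Z. Already a fixed point.
Sat(EF (EX ~full)) = {q0, q2, q3, q5}
q2 ∈ Sat(EF (EX ~full)) = {q0, q2, q3, q5}, so the formula holds at q2.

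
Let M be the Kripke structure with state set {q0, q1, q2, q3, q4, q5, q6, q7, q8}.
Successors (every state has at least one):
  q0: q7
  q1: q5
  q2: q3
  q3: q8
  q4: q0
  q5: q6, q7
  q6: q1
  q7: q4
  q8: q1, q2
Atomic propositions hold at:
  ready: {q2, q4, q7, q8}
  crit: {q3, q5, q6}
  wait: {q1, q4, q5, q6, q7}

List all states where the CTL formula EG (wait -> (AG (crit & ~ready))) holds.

{q2, q3, q8}

Sat(~ready) = {q0, q1, q3, q5, q6}
Sat(crit & ~ready) = {q3, q5, q6}
AG (crit & ~ready): greatest fixpoint, start Z0 = {q3, q5, q6}, keep only states in Sat with every successor in Z. Z1 = ∅; fixed.
Sat(AG (crit & ~ready)) = ∅
Sat(wait -> (AG (crit & ~ready))) = {q0, q2, q3, q8}
EG (wait -> (AG (crit & ~ready))): greatest fixpoint, start Z0 = {q0, q2, q3, q8}, keep only states in Sat with some successor in Z. Z1 = {q2, q3, q8}; fixed.
Sat(EG (wait -> (AG (crit & ~ready)))) = {q2, q3, q8}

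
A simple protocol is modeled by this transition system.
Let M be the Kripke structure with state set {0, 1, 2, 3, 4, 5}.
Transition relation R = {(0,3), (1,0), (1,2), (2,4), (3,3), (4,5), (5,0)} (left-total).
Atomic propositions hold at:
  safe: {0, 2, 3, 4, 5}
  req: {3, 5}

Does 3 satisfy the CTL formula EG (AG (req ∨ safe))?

Sat(req ∨ safe) = {0, 2, 3, 4, 5}
AG (req ∨ safe): greatest fixpoint, start Z0 = {0, 2, 3, 4, 5}, keep only states in Sat with every successor in Z. Already a fixed point.
Sat(AG (req ∨ safe)) = {0, 2, 3, 4, 5}
EG (AG (req ∨ safe)): greatest fixpoint, start Z0 = {0, 2, 3, 4, 5}, keep only states in Sat with some successor in Z. Already a fixed point.
Sat(EG (AG (req ∨ safe))) = {0, 2, 3, 4, 5}
3 ∈ Sat(EG (AG (req ∨ safe))) = {0, 2, 3, 4, 5}, so the formula holds at 3.

Yes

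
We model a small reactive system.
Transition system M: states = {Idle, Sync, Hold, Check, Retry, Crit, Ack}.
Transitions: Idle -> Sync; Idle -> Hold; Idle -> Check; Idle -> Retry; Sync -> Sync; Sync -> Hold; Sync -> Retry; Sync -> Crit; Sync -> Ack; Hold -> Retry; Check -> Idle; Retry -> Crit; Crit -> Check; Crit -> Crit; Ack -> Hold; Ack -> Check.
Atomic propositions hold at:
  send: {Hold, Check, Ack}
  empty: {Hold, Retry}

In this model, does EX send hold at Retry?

Sat(EX send) = {s : some successor in {Hold, Check, Ack}} = {Idle, Sync, Crit, Ack}
Retry ∉ Sat(EX send) = {Idle, Sync, Crit, Ack}, so the formula does not hold at Retry.

No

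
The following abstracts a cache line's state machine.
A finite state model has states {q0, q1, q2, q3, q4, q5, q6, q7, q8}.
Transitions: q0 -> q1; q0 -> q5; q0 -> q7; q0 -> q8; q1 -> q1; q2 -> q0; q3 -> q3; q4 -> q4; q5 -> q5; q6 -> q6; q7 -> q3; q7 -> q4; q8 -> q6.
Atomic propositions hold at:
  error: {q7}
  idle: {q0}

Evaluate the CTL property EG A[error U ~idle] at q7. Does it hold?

Yes

Sat(~idle) = {q1, q2, q3, q4, q5, q6, q7, q8}
A[error U ~idle]: least fixpoint, start Z0 = Sat(~idle) = {q1, q2, q3, q4, q5, q6, q7, q8}, add states in Sat(error) with every successor in Z. Already a fixed point.
Sat(A[error U ~idle]) = {q1, q2, q3, q4, q5, q6, q7, q8}
EG A[error U ~idle]: greatest fixpoint, start Z0 = {q1, q2, q3, q4, q5, q6, q7, q8}, keep only states in Sat with some successor in Z. Z1 = {q1, q3, q4, q5, q6, q7, q8}; fixed.
Sat(EG A[error U ~idle]) = {q1, q3, q4, q5, q6, q7, q8}
q7 ∈ Sat(EG A[error U ~idle]) = {q1, q3, q4, q5, q6, q7, q8}, so the formula holds at q7.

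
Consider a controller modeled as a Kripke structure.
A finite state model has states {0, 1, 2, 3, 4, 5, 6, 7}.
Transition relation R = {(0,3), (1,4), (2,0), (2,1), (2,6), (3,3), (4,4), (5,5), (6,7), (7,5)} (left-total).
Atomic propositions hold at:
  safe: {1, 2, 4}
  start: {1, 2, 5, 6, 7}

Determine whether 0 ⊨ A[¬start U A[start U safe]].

No

Sat(¬start) = {0, 3, 4}
A[start U safe]: least fixpoint, start Z0 = Sat(safe) = {1, 2, 4}, add states in Sat(start) with every successor in Z. Already a fixed point.
Sat(A[start U safe]) = {1, 2, 4}
A[¬start U A[start U safe]]: least fixpoint, start Z0 = Sat(A[start U safe]) = {1, 2, 4}, add states in Sat(¬start) with every successor in Z. Already a fixed point.
Sat(A[¬start U A[start U safe]]) = {1, 2, 4}
0 ∉ Sat(A[¬start U A[start U safe]]) = {1, 2, 4}, so the formula does not hold at 0.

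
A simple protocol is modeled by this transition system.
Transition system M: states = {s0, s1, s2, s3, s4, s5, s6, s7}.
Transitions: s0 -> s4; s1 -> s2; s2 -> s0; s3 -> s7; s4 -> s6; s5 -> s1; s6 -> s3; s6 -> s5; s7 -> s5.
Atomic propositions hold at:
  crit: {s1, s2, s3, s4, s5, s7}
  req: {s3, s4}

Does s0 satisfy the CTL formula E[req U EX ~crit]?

Sat(~crit) = {s0, s6}
Sat(EX ~crit) = {s : some successor in {s0, s6}} = {s2, s4}
E[req U EX ~crit]: least fixpoint, start Z0 = Sat(EX ~crit) = {s2, s4}, add states in Sat(req) with some successor in Z. Already a fixed point.
Sat(E[req U EX ~crit]) = {s2, s4}
s0 ∉ Sat(E[req U EX ~crit]) = {s2, s4}, so the formula does not hold at s0.

No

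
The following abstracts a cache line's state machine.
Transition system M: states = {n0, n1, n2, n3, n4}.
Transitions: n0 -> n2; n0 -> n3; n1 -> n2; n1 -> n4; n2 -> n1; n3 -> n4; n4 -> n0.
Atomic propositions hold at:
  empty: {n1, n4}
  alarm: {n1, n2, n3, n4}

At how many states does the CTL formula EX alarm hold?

4

Sat(EX alarm) = {s : some successor in {n1, n2, n3, n4}} = {n0, n1, n2, n3}
|Sat(EX alarm)| = |{n0, n1, n2, n3}| = 4.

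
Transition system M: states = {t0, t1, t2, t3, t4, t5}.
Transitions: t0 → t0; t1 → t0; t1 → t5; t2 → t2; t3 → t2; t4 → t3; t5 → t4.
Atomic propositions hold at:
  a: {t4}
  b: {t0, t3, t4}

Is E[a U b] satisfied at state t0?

E[a U b]: least fixpoint, start Z0 = Sat(b) = {t0, t3, t4}, add states in Sat(a) with some successor in Z. Already a fixed point.
Sat(E[a U b]) = {t0, t3, t4}
t0 ∈ Sat(E[a U b]) = {t0, t3, t4}, so the formula holds at t0.

Yes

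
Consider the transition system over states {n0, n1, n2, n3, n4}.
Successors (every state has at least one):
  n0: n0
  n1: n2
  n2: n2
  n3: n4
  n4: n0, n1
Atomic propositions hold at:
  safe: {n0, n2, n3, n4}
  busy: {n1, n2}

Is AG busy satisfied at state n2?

Yes

AG busy: greatest fixpoint, start Z0 = {n1, n2}, keep only states in Sat with every successor in Z. Already a fixed point.
Sat(AG busy) = {n1, n2}
n2 ∈ Sat(AG busy) = {n1, n2}, so the formula holds at n2.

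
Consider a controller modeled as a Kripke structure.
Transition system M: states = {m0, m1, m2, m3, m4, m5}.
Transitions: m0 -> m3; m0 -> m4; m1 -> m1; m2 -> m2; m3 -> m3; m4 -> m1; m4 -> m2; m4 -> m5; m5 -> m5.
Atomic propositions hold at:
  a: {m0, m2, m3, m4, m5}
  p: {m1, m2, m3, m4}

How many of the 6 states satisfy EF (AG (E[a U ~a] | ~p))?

4

Sat(~a) = {m1}
E[a U ~a]: least fixpoint, start Z0 = Sat(~a) = {m1}, add states in Sat(a) with some successor in Z. Z1 = {m1, m4}; Z2 = {m0, m1, m4}; fixed.
Sat(E[a U ~a]) = {m0, m1, m4}
Sat(~p) = {m0, m5}
Sat(E[a U ~a] | ~p) = {m0, m1, m4, m5}
AG (E[a U ~a] | ~p): greatest fixpoint, start Z0 = {m0, m1, m4, m5}, keep only states in Sat with every successor in Z. Z1 = {m1, m5}; fixed.
Sat(AG (E[a U ~a] | ~p)) = {m1, m5}
EF (AG (E[a U ~a] | ~p)): least fixpoint, start Z0 = {m1, m5}, add states with some successor in Z. Z1 = {m1, m4, m5}; Z2 = {m0, m1, m4, m5}; fixed.
Sat(EF (AG (E[a U ~a] | ~p))) = {m0, m1, m4, m5}
|Sat(EF (AG (E[a U ~a] | ~p)))| = |{m0, m1, m4, m5}| = 4.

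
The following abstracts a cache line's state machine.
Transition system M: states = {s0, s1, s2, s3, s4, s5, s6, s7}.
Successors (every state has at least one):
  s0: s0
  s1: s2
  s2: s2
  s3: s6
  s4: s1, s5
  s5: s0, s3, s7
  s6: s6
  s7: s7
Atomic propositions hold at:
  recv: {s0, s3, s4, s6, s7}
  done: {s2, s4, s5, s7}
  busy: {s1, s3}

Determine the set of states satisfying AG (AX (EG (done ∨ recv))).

Sat(done ∨ recv) = {s0, s2, s3, s4, s5, s6, s7}
EG (done ∨ recv): greatest fixpoint, start Z0 = {s0, s2, s3, s4, s5, s6, s7}, keep only states in Sat with some successor in Z. Already a fixed point.
Sat(EG (done ∨ recv)) = {s0, s2, s3, s4, s5, s6, s7}
Sat(AX (EG (done ∨ recv))) = {s : every successor in {s0, s2, s3, s4, s5, s6, s7}} = {s0, s1, s2, s3, s5, s6, s7}
AG (AX (EG (done ∨ recv))): greatest fixpoint, start Z0 = {s0, s1, s2, s3, s5, s6, s7}, keep only states in Sat with every successor in Z. Already a fixed point.
Sat(AG (AX (EG (done ∨ recv)))) = {s0, s1, s2, s3, s5, s6, s7}

{s0, s1, s2, s3, s5, s6, s7}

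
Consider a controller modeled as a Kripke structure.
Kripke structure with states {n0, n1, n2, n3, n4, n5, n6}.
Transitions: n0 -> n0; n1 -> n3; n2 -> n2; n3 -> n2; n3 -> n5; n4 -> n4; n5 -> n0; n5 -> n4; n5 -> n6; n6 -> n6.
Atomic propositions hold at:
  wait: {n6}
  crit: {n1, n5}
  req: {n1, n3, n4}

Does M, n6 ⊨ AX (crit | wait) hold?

Sat(crit | wait) = {n1, n5, n6}
Sat(AX (crit | wait)) = {s : every successor in {n1, n5, n6}} = {n6}
n6 ∈ Sat(AX (crit | wait)) = {n6}, so the formula holds at n6.

Yes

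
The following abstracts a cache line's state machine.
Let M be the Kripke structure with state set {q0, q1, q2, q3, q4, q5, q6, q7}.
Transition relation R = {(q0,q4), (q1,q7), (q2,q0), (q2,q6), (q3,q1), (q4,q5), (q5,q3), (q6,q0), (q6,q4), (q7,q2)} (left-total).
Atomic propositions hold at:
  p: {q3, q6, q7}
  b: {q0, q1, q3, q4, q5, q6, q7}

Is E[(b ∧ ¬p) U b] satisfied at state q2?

No

Sat(¬p) = {q0, q1, q2, q4, q5}
Sat(b ∧ ¬p) = {q0, q1, q4, q5}
E[(b ∧ ¬p) U b]: least fixpoint, start Z0 = Sat(b) = {q0, q1, q3, q4, q5, q6, q7}, add states in Sat(b ∧ ¬p) with some successor in Z. Already a fixed point.
Sat(E[(b ∧ ¬p) U b]) = {q0, q1, q3, q4, q5, q6, q7}
q2 ∉ Sat(E[(b ∧ ¬p) U b]) = {q0, q1, q3, q4, q5, q6, q7}, so the formula does not hold at q2.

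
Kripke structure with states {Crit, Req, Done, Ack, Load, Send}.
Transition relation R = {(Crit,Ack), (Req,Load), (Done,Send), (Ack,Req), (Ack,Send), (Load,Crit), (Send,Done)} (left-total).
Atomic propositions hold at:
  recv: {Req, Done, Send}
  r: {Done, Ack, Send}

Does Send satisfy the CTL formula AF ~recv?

Sat(~recv) = {Crit, Ack, Load}
AF ~recv: least fixpoint, start Z0 = {Crit, Ack, Load}, add states with every successor in Z. Z1 = {Crit, Req, Ack, Load}; fixed.
Sat(AF ~recv) = {Crit, Req, Ack, Load}
Send ∉ Sat(AF ~recv) = {Crit, Req, Ack, Load}, so the formula does not hold at Send.

No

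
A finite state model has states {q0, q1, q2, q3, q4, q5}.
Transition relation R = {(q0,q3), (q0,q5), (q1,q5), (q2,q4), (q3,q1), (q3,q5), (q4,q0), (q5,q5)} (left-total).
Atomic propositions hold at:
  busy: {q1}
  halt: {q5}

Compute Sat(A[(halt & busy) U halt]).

Sat(halt & busy) = ∅
A[(halt & busy) U halt]: least fixpoint, start Z0 = Sat(halt) = {q5}, add states in Sat(halt & busy) with every successor in Z. Already a fixed point.
Sat(A[(halt & busy) U halt]) = {q5}

{q5}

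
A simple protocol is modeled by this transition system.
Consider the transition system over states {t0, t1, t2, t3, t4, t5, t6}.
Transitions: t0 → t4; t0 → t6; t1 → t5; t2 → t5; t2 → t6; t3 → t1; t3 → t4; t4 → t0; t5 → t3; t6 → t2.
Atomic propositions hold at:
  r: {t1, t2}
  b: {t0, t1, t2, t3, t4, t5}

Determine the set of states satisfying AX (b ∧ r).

{t6}

Sat(b ∧ r) = {t1, t2}
Sat(AX (b ∧ r)) = {s : every successor in {t1, t2}} = {t6}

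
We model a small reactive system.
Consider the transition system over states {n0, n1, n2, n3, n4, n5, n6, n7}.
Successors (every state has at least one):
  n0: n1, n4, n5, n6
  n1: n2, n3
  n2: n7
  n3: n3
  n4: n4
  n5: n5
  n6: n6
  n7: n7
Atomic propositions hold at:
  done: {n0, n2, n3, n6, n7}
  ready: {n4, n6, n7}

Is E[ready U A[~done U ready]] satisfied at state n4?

Sat(~done) = {n1, n4, n5}
A[~done U ready]: least fixpoint, start Z0 = Sat(ready) = {n4, n6, n7}, add states in Sat(~done) with every successor in Z. Already a fixed point.
Sat(A[~done U ready]) = {n4, n6, n7}
E[ready U A[~done U ready]]: least fixpoint, start Z0 = Sat(A[~done U ready]) = {n4, n6, n7}, add states in Sat(ready) with some successor in Z. Already a fixed point.
Sat(E[ready U A[~done U ready]]) = {n4, n6, n7}
n4 ∈ Sat(E[ready U A[~done U ready]]) = {n4, n6, n7}, so the formula holds at n4.

Yes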